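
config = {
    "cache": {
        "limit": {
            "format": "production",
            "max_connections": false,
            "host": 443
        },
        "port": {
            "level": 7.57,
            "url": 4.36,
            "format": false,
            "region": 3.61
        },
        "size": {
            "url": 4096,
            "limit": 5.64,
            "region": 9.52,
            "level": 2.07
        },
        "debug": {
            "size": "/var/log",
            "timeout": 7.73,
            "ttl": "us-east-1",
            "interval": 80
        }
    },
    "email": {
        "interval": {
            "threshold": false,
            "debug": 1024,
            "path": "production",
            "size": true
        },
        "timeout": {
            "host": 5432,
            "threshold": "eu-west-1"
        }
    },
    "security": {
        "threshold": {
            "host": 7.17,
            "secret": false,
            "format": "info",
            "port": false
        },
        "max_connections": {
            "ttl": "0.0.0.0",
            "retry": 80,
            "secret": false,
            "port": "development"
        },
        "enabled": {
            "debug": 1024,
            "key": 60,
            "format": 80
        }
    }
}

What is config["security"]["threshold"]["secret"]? False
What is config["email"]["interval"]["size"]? True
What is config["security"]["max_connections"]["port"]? "development"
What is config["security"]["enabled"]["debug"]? 1024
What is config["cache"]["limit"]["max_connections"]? False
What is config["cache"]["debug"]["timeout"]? 7.73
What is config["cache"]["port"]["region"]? 3.61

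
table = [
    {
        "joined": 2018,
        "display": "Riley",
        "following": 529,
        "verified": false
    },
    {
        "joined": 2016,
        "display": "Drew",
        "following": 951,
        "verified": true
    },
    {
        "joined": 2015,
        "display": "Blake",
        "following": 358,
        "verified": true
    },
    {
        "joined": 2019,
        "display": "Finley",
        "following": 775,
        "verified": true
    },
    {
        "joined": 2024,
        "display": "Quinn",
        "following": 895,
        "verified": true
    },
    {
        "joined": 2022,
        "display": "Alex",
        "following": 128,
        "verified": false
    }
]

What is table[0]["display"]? "Riley"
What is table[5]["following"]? 128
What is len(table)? 6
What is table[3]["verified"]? True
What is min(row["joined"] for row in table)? 2015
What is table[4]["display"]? "Quinn"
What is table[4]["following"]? 895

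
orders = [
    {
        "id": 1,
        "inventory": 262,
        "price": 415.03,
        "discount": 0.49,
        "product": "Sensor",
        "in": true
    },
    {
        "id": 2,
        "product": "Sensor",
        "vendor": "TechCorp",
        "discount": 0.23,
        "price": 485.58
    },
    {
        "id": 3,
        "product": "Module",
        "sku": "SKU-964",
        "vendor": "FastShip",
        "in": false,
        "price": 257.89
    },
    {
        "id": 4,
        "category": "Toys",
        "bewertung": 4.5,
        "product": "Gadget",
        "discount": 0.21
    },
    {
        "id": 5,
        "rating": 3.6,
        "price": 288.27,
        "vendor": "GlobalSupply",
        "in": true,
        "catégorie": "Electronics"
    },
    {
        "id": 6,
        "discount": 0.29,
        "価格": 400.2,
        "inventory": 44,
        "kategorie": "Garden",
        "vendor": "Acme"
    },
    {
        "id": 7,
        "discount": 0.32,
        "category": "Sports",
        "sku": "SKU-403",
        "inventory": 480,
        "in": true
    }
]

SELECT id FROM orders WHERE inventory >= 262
[1, 7]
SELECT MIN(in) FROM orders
False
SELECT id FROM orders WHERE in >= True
[1, 5, 7]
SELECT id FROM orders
[1, 2, 3, 4, 5, 6, 7]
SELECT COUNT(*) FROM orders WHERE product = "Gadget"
1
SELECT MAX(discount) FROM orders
0.49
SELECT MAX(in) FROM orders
True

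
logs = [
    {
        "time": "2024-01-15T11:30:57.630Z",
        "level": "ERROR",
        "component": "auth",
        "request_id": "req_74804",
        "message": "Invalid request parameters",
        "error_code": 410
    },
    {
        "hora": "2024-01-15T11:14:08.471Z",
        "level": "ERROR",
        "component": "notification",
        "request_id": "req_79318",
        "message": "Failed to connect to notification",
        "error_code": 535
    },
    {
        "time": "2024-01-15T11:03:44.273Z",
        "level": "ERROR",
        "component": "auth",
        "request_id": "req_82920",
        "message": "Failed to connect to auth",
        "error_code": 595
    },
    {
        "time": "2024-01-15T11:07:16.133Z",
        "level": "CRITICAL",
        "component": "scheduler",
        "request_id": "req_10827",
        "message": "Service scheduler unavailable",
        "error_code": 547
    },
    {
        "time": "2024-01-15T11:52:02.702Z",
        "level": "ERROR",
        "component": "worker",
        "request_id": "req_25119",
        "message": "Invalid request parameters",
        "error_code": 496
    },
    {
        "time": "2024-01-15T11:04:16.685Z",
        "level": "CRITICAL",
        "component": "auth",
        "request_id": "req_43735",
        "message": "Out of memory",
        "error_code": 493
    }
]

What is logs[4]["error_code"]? 496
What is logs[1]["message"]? "Failed to connect to notification"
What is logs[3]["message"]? "Service scheduler unavailable"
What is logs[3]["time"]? "2024-01-15T11:07:16.133Z"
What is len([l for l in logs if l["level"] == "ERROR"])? 4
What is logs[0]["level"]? "ERROR"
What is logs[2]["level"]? "ERROR"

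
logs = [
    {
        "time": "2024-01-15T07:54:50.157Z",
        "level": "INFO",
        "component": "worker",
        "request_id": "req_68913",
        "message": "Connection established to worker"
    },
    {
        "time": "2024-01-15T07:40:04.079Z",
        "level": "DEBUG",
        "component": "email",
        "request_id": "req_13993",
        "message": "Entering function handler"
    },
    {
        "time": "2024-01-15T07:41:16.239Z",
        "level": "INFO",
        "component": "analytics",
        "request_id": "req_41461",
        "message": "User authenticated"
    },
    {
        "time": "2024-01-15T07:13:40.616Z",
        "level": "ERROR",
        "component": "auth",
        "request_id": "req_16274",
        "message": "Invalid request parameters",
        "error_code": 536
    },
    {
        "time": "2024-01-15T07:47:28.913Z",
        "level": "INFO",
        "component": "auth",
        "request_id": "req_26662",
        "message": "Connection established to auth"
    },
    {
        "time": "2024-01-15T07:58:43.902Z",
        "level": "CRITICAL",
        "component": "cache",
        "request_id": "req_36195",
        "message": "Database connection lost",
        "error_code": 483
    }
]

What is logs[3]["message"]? "Invalid request parameters"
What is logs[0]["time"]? "2024-01-15T07:54:50.157Z"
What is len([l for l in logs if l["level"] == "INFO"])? 3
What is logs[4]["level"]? "INFO"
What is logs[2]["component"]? "analytics"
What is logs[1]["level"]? "DEBUG"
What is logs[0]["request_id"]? "req_68913"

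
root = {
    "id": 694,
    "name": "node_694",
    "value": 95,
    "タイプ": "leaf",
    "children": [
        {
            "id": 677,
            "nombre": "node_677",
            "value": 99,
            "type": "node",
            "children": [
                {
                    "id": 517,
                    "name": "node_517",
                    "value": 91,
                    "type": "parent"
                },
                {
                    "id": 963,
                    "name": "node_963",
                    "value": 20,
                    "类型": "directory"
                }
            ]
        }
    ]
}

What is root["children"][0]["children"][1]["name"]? "node_963"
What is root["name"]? "node_694"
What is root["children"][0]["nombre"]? "node_677"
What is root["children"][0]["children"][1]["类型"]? "directory"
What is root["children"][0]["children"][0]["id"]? 517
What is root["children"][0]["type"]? "node"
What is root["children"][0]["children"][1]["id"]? 963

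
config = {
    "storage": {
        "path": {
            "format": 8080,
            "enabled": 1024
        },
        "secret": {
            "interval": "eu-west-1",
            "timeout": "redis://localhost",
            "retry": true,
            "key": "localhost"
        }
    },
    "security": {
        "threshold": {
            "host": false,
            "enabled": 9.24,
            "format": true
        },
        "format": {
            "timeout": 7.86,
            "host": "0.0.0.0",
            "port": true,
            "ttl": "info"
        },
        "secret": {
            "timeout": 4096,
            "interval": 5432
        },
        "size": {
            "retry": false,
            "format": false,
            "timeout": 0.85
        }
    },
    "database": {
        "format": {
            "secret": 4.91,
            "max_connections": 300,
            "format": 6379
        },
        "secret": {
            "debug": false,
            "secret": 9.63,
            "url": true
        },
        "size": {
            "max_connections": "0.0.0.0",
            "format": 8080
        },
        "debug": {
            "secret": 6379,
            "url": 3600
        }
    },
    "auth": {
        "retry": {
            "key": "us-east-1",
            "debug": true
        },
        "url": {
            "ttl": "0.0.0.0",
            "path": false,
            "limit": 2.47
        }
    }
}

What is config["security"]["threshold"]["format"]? True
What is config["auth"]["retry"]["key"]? "us-east-1"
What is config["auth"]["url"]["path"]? False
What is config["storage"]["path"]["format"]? 8080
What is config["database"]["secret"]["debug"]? False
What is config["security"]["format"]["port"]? True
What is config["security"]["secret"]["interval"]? 5432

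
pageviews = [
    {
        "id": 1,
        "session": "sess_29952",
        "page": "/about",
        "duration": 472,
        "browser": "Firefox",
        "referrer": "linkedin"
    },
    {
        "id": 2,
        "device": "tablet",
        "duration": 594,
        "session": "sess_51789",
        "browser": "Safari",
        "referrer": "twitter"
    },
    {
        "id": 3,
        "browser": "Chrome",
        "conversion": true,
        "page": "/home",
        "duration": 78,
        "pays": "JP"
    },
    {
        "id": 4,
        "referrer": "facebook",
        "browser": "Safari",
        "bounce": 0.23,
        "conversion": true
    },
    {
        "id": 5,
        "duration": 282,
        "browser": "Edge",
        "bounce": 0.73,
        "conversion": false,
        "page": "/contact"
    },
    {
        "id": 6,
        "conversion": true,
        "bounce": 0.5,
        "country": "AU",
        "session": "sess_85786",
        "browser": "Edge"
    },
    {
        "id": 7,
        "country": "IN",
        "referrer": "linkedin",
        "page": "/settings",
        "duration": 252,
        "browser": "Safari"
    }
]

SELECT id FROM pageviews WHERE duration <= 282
[3, 5, 7]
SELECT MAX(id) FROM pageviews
7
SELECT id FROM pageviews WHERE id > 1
[2, 3, 4, 5, 6, 7]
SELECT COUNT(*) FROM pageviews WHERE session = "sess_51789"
1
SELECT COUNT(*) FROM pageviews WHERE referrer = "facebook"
1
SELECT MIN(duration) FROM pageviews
78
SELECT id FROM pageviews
[1, 2, 3, 4, 5, 6, 7]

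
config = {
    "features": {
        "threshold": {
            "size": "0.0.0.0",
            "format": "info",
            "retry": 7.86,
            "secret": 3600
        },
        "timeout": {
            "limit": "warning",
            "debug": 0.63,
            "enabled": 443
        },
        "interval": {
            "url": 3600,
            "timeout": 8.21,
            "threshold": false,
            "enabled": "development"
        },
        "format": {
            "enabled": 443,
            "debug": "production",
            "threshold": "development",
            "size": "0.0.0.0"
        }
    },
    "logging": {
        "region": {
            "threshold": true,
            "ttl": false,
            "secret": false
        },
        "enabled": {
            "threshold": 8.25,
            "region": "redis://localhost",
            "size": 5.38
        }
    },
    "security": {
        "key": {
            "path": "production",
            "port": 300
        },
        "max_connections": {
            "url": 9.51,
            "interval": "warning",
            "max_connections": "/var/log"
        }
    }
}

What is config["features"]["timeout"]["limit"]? "warning"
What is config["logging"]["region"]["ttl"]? False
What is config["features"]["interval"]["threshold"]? False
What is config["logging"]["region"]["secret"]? False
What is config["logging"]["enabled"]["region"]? "redis://localhost"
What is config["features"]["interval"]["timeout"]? 8.21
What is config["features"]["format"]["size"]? "0.0.0.0"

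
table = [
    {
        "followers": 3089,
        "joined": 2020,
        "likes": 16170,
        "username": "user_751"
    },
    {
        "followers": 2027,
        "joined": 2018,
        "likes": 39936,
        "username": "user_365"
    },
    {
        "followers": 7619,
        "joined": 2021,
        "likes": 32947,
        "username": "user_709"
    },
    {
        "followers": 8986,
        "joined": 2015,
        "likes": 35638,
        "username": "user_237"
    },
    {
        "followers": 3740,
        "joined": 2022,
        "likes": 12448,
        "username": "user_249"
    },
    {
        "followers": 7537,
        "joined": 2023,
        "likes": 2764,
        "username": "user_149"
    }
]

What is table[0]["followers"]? 3089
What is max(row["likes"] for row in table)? 39936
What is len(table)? 6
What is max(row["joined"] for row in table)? 2023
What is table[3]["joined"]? 2015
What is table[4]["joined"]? 2022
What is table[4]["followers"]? 3740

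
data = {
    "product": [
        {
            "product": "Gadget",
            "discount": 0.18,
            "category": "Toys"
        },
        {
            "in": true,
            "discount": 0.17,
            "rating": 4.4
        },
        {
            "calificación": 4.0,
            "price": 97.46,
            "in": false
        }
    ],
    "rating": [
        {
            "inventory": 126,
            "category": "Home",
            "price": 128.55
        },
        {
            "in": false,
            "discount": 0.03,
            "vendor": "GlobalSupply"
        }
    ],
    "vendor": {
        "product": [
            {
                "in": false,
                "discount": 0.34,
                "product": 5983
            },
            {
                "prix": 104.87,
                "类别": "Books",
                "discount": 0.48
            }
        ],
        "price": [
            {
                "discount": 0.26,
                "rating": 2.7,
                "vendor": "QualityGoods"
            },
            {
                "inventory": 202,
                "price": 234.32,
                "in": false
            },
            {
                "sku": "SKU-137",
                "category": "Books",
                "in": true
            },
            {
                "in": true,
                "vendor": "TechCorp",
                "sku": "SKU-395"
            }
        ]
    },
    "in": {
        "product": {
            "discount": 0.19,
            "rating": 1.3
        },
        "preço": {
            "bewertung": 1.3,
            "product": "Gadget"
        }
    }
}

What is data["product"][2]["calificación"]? 4.0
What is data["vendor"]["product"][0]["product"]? 5983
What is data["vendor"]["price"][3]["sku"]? "SKU-395"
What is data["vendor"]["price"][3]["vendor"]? "TechCorp"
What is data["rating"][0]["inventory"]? 126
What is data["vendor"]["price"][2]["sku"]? "SKU-137"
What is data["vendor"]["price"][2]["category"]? "Books"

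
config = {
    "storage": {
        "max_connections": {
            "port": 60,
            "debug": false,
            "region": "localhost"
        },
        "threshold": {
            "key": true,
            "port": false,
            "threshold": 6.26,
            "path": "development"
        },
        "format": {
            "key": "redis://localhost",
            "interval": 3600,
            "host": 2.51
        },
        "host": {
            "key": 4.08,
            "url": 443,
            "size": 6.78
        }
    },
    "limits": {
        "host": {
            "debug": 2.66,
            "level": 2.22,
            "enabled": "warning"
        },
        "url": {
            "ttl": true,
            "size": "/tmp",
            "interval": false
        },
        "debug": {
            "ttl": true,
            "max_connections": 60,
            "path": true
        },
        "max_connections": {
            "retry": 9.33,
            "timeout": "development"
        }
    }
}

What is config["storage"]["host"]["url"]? 443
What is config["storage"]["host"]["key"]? 4.08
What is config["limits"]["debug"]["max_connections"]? 60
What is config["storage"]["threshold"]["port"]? False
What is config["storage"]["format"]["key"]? "redis://localhost"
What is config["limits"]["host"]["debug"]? 2.66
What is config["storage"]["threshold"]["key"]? True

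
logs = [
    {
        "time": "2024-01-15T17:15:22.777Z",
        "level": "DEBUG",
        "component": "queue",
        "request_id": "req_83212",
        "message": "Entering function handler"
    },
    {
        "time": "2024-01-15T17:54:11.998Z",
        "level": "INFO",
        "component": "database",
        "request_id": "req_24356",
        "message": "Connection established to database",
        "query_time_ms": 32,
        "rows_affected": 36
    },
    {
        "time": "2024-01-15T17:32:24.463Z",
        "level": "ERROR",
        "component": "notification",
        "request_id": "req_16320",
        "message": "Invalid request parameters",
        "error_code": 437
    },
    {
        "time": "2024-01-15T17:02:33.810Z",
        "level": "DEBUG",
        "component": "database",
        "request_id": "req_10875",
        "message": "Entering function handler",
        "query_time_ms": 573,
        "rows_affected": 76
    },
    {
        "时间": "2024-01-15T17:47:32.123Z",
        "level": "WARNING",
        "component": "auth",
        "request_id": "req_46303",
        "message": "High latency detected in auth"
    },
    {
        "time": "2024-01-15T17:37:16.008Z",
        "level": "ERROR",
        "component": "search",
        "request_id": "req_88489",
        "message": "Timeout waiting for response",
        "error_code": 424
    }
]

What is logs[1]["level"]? "INFO"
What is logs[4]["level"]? "WARNING"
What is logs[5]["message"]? "Timeout waiting for response"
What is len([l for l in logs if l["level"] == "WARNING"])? 1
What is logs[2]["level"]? "ERROR"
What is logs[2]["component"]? "notification"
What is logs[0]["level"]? "DEBUG"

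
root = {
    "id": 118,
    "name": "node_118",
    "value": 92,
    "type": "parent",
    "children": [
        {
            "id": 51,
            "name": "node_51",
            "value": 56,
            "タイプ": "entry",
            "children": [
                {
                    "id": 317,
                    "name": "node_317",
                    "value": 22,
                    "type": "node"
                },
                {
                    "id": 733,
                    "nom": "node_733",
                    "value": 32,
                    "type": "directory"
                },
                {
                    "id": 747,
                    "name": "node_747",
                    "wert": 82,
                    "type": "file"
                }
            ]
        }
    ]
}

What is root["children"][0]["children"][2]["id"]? 747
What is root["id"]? 118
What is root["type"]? "parent"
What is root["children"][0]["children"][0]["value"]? 22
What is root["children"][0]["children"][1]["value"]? 32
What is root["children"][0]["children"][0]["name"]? "node_317"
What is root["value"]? 92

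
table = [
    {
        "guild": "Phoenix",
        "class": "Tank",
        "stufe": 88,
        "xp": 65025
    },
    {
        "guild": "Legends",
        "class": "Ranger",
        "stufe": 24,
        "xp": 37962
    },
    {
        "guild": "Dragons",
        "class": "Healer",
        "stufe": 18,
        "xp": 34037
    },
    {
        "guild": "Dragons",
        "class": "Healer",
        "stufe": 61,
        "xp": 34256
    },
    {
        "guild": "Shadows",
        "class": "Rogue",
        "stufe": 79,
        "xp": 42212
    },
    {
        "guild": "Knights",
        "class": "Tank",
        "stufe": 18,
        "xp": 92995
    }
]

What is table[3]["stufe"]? 61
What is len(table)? 6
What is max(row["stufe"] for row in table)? 88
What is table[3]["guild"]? "Dragons"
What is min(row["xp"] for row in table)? 34037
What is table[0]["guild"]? "Phoenix"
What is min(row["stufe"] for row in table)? 18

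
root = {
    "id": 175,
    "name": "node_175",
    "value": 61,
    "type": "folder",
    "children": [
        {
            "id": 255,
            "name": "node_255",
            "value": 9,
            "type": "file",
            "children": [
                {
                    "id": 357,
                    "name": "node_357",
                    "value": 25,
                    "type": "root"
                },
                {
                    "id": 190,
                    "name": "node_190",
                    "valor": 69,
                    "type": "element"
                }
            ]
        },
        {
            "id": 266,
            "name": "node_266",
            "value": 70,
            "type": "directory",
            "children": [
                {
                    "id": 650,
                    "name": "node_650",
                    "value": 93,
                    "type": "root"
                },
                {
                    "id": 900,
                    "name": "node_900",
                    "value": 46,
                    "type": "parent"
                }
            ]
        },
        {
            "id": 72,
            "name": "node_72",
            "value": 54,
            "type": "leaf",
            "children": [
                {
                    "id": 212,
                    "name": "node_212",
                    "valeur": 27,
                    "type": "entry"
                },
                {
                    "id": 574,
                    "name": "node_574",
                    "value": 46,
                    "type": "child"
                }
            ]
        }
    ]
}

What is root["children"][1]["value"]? 70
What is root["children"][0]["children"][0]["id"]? 357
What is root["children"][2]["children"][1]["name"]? "node_574"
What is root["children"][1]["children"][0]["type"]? "root"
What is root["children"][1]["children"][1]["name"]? "node_900"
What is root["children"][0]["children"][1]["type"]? "element"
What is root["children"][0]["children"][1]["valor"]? 69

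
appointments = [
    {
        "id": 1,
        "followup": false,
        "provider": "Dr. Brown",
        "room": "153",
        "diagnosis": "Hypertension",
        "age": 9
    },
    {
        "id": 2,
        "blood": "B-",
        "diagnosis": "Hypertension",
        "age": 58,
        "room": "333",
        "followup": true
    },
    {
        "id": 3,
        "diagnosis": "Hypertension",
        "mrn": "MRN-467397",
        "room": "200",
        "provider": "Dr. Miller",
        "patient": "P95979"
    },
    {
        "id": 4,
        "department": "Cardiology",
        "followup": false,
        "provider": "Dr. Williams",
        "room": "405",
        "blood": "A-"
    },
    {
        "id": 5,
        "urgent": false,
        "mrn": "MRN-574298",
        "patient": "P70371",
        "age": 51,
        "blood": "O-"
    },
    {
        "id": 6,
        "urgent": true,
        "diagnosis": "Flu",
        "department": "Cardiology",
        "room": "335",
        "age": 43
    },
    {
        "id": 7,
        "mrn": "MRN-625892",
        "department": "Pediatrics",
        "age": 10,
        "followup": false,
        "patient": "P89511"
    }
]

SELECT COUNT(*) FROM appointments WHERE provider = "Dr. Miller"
1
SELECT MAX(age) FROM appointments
58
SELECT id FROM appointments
[1, 2, 3, 4, 5, 6, 7]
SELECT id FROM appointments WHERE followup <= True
[1, 2, 4, 7]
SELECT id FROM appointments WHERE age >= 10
[2, 5, 6, 7]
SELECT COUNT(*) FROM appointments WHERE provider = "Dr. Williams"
1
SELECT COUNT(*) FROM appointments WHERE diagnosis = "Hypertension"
3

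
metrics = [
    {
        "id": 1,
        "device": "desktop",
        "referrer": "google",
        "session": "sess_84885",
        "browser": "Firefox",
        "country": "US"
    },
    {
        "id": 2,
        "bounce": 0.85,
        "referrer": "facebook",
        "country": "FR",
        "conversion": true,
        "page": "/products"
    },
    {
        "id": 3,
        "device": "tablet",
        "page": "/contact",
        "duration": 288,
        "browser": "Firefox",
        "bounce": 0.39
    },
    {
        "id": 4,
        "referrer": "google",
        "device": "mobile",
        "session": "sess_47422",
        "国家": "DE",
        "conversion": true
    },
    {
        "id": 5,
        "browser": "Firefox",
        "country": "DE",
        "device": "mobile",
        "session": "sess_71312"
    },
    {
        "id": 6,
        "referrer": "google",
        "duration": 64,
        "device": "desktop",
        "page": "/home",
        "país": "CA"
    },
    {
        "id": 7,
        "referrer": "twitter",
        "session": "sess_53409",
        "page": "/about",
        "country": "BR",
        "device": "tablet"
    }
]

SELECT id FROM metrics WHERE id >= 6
[6, 7]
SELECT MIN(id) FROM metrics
1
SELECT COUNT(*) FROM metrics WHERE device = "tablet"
2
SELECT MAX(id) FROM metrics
7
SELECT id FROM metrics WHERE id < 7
[1, 2, 3, 4, 5, 6]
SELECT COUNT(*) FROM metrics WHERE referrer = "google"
3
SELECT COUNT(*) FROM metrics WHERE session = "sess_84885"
1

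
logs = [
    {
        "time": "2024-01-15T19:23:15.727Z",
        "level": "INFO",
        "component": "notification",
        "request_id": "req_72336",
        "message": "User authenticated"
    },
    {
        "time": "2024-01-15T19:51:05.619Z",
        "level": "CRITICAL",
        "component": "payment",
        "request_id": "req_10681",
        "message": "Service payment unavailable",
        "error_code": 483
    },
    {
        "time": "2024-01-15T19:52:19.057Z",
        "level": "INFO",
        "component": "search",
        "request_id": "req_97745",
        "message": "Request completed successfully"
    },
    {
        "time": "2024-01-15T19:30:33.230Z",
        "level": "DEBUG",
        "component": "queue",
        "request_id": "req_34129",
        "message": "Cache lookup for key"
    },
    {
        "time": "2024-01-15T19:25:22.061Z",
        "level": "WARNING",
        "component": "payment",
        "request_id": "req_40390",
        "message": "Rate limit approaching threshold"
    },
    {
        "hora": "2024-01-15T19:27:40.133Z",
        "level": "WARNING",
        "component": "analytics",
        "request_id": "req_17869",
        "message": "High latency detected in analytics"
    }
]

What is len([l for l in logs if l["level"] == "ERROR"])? 0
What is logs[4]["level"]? "WARNING"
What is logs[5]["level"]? "WARNING"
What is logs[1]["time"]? "2024-01-15T19:51:05.619Z"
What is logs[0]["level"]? "INFO"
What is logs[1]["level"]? "CRITICAL"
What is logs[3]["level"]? "DEBUG"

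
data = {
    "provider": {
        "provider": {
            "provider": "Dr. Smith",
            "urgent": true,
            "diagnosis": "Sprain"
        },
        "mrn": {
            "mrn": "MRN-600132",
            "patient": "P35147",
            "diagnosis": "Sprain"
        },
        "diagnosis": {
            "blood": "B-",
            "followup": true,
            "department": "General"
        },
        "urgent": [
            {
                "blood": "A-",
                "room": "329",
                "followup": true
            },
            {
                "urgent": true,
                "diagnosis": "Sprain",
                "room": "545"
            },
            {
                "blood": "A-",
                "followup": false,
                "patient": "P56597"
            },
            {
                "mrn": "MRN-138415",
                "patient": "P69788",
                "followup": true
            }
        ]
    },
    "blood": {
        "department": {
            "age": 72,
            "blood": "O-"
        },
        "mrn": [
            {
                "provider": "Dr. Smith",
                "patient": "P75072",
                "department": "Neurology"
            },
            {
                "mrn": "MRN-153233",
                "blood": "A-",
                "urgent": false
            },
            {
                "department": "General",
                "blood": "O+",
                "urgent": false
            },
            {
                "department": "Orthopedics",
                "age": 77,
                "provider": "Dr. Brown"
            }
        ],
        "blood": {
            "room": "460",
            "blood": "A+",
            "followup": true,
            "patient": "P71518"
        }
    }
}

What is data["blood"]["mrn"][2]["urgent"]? False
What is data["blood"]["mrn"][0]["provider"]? "Dr. Smith"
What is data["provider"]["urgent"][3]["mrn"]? "MRN-138415"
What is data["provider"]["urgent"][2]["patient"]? "P56597"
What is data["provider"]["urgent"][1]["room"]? "545"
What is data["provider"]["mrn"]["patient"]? "P35147"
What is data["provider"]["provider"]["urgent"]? True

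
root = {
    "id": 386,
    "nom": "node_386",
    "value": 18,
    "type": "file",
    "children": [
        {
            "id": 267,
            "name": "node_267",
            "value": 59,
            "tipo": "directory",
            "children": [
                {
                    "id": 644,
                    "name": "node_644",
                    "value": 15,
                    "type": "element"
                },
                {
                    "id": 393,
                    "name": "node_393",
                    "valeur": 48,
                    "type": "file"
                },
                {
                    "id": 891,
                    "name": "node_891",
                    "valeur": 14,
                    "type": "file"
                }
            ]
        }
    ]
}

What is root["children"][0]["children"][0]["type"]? "element"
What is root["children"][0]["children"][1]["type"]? "file"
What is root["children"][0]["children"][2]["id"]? 891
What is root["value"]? 18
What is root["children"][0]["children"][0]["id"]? 644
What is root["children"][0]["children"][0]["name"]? "node_644"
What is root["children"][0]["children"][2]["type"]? "file"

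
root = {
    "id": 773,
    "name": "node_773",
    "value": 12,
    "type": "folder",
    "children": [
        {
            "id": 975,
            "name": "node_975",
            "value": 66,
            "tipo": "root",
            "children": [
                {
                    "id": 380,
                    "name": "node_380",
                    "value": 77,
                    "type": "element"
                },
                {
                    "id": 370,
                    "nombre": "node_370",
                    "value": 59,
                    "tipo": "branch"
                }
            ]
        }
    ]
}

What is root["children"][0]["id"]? 975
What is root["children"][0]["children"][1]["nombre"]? "node_370"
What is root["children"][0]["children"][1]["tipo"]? "branch"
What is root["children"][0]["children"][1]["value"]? 59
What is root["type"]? "folder"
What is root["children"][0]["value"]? 66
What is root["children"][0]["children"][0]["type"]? "element"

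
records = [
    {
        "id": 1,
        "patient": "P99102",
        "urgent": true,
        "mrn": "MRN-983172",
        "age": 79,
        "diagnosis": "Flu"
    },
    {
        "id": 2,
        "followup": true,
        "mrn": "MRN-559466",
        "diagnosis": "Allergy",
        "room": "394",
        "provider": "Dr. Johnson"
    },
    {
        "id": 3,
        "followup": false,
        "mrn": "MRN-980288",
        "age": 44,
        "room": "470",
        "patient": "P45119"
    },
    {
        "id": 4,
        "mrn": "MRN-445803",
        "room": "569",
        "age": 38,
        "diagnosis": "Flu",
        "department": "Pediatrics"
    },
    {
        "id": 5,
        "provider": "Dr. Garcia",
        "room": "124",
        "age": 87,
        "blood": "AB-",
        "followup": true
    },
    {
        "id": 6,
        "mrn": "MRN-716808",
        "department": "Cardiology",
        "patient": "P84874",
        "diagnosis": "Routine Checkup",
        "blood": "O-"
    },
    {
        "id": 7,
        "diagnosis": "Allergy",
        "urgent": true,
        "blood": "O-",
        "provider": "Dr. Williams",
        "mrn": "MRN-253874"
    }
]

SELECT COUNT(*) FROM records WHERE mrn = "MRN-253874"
1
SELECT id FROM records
[1, 2, 3, 4, 5, 6, 7]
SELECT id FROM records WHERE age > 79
[5]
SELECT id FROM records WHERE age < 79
[3, 4]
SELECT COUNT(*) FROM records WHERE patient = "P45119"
1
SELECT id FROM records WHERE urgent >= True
[1, 7]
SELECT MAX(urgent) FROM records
True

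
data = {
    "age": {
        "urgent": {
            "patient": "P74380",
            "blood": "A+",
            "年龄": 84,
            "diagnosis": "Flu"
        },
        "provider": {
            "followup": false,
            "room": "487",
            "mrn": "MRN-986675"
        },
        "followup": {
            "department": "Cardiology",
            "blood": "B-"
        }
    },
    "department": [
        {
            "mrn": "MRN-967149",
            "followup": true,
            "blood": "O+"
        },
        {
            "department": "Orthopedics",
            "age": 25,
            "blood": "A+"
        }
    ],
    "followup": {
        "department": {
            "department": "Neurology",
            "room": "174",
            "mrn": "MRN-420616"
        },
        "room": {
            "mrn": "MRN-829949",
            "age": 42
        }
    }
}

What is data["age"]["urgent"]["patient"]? "P74380"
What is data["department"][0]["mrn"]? "MRN-967149"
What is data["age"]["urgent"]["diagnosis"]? "Flu"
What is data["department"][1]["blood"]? "A+"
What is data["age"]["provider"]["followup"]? False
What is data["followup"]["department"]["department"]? "Neurology"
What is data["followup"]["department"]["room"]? "174"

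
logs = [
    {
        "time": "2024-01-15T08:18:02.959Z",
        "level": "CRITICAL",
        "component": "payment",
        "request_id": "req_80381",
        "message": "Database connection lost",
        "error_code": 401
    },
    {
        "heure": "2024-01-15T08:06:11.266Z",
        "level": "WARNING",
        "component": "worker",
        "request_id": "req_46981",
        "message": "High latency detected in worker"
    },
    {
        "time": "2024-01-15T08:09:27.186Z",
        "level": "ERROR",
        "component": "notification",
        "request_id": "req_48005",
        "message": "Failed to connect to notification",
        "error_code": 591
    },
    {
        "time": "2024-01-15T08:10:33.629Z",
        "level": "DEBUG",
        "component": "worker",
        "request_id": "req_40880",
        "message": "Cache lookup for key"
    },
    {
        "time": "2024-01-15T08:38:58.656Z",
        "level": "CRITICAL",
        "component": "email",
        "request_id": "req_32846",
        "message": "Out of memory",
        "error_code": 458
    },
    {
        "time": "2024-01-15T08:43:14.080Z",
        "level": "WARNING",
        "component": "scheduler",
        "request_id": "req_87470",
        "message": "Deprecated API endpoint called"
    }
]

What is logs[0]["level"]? "CRITICAL"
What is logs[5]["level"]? "WARNING"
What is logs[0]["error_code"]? 401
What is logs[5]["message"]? "Deprecated API endpoint called"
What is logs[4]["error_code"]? 458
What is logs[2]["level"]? "ERROR"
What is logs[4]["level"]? "CRITICAL"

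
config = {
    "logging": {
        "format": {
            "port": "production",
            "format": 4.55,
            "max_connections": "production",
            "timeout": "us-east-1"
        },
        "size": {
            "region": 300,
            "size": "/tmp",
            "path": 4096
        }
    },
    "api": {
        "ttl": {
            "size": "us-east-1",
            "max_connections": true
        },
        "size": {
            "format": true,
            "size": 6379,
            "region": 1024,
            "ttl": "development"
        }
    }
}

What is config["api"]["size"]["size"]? 6379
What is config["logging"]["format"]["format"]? 4.55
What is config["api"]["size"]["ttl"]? "development"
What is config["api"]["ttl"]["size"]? "us-east-1"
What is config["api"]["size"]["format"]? True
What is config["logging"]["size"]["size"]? "/tmp"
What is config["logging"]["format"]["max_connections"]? "production"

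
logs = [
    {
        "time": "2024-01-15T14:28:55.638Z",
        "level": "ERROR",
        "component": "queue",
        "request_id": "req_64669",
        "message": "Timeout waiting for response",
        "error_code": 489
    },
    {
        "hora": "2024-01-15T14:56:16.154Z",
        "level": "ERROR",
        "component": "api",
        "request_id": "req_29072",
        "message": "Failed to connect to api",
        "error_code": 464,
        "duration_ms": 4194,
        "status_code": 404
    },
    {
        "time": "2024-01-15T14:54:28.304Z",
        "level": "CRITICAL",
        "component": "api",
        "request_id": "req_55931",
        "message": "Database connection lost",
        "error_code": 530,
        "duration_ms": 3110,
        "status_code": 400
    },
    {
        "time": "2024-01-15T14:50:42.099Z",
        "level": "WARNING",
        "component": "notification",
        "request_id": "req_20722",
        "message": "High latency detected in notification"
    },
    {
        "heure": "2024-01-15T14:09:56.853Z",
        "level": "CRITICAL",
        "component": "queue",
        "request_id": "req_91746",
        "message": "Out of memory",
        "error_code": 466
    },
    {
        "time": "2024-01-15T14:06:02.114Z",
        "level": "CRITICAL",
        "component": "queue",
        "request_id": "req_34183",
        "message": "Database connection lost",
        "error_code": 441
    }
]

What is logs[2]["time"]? "2024-01-15T14:54:28.304Z"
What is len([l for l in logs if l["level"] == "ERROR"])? 2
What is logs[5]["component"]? "queue"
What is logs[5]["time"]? "2024-01-15T14:06:02.114Z"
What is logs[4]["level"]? "CRITICAL"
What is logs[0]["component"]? "queue"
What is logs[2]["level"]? "CRITICAL"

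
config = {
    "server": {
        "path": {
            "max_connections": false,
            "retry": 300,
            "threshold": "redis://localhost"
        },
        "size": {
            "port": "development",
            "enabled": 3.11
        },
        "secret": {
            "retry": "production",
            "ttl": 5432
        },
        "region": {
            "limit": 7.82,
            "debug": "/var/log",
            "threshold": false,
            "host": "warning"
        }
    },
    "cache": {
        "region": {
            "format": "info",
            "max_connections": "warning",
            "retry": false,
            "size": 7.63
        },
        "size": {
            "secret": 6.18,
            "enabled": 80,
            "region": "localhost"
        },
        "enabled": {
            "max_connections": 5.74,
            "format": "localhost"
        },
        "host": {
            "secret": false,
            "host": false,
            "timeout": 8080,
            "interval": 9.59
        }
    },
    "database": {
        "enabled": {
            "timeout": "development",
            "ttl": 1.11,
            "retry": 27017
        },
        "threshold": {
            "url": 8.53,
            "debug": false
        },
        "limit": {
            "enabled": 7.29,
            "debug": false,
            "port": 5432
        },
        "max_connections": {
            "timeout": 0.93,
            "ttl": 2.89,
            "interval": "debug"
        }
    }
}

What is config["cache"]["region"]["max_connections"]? "warning"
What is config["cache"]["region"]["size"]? 7.63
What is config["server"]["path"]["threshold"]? "redis://localhost"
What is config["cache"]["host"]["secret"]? False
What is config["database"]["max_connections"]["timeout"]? 0.93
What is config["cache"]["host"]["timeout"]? 8080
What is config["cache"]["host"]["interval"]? 9.59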